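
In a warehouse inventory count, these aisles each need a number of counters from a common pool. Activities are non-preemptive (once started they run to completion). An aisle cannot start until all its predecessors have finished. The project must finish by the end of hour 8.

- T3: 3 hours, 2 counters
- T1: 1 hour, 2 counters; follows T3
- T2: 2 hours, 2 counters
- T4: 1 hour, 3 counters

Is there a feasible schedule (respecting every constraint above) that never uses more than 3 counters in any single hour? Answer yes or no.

Schedule T3@1, T1@4, T2@5, T4@7: h1:2  h2:2  h3:2  h4:2  h5:2  h6:2  h7:3  h8:0 — peak 3 ≤ 3.

yes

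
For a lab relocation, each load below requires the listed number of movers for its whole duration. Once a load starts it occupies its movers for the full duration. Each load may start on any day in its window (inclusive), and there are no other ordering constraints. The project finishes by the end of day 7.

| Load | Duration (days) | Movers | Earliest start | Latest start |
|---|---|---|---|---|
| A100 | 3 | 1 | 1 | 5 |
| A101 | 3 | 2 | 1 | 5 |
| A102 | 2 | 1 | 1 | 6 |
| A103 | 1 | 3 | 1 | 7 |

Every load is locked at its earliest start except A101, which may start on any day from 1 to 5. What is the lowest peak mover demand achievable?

A101@1: d1:7  d2:4  d3:3  d4:0  d5:0  d6:0  d7:0 → peak 7
A101@2: d1:5  d2:4  d3:3  d4:2  d5:0  d6:0  d7:0 → peak 5
A101@3: d1:5  d2:2  d3:3  d4:2  d5:2  d6:0  d7:0 → peak 5
A101@4: d1:5  d2:2  d3:1  d4:2  d5:2  d6:2  d7:0 → peak 5
A101@5: d1:5  d2:2  d3:1  d4:0  d5:2  d6:2  d7:2 → peak 5
Best is A101@2, peak 5.

5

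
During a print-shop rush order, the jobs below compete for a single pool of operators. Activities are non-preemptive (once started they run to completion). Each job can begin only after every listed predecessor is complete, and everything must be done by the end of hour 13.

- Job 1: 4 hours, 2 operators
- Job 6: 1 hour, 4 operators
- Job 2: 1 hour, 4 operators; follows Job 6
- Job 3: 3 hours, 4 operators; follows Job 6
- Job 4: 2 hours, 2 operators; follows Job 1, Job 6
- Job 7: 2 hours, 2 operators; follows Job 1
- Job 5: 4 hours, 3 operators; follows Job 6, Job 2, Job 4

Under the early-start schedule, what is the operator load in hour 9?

3

At early start, hour 9 has: Job 5.
Demand: 3 = 3.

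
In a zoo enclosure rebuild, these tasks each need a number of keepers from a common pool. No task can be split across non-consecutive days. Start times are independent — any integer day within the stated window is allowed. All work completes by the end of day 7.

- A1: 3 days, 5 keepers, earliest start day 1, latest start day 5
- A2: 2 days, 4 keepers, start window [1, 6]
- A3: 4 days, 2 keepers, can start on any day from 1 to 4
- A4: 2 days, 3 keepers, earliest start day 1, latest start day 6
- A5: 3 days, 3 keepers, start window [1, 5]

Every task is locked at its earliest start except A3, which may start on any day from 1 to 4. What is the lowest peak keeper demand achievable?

A3@1: d1:17  d2:17  d3:10  d4:2  d5:0  d6:0  d7:0 → peak 17
A3@2: d1:15  d2:17  d3:10  d4:2  d5:2  d6:0  d7:0 → peak 17
A3@3: d1:15  d2:15  d3:10  d4:2  d5:2  d6:2  d7:0 → peak 15
A3@4: d1:15  d2:15  d3:8  d4:2  d5:2  d6:2  d7:2 → peak 15
Best is A3@3, peak 15.

15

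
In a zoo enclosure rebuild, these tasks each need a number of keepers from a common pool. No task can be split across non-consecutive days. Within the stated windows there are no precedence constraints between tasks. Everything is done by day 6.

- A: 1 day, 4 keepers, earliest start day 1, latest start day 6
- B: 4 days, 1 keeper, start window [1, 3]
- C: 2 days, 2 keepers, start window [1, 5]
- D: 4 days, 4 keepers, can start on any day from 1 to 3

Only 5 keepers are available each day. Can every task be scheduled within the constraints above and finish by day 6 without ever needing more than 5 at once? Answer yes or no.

no

The minimum achievable peak is 6; 5 < 6, so no feasible schedule stays within the cap.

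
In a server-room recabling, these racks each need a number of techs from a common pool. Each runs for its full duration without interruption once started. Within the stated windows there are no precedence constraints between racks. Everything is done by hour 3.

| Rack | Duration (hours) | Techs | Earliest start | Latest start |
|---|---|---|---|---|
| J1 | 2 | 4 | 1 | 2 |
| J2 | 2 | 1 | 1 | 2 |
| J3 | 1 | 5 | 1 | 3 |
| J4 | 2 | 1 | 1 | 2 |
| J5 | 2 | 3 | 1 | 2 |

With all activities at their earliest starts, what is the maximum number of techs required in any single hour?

Early-start schedule: J1@1, J2@1, J3@1, J4@1, J5@1.
Load per hour: hour 1: 14, hour 2: 9, hour 3: 0.
Peak is 14.

14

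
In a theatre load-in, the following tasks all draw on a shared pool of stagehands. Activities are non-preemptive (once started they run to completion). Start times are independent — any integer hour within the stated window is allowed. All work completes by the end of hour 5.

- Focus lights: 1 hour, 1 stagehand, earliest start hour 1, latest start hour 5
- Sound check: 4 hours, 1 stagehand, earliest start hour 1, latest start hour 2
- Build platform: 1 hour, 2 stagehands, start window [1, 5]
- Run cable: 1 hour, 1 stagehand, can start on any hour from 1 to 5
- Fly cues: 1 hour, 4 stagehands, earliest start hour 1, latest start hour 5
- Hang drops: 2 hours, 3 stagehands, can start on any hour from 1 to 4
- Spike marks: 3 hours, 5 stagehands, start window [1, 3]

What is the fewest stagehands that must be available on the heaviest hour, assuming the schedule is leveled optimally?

Early-start (Focus lights@1, Sound check@1, Build platform@1, Run cable@1, Fly cues@1, Hang drops@1, Spike marks@1) gives peak 17: h1:17  h2:9  h3:6  h4:1  h5:0.
Shift Build platform→4, Run cable→2, Fly cues→5, Hang drops→4.
Schedule Focus lights@1, Sound check@1, Build platform@4, Run cable@2, Fly cues@5, Hang drops@4, Spike marks@1: h1:7  h2:7  h3:6  h4:6  h5:7 — peak 7.
Total stagehand-hours = 33 over 5 hours ⇒ peak ≥ ⌈33/5⌉ = 7, so 7 is optimal.

7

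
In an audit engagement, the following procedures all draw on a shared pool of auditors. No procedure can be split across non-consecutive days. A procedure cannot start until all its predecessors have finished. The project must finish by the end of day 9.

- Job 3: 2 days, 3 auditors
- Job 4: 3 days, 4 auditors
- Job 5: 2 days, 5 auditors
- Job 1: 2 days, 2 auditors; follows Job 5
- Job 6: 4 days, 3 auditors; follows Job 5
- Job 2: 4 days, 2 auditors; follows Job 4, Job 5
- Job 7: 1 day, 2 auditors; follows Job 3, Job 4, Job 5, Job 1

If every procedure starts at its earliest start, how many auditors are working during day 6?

5

At early start, day 6 has: Job 6, Job 2.
Demand: 3 + 2 = 5.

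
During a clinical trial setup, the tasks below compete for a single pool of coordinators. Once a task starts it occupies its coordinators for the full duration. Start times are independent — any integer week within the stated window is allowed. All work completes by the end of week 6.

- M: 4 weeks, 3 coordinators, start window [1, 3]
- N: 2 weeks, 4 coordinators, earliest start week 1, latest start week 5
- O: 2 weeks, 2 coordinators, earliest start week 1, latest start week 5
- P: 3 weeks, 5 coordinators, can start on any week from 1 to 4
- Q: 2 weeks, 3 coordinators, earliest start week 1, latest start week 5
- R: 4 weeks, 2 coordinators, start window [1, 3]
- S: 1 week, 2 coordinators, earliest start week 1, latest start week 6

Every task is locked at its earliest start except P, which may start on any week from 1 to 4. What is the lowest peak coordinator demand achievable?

16

P@1: w1:21  w2:19  w3:10  w4:5  w5:0  w6:0 → peak 21
P@2: w1:16  w2:19  w3:10  w4:10  w5:0  w6:0 → peak 19
P@3: w1:16  w2:14  w3:10  w4:10  w5:5  w6:0 → peak 16
P@4: w1:16  w2:14  w3:5  w4:10  w5:5  w6:5 → peak 16
Best is P@3, peak 16.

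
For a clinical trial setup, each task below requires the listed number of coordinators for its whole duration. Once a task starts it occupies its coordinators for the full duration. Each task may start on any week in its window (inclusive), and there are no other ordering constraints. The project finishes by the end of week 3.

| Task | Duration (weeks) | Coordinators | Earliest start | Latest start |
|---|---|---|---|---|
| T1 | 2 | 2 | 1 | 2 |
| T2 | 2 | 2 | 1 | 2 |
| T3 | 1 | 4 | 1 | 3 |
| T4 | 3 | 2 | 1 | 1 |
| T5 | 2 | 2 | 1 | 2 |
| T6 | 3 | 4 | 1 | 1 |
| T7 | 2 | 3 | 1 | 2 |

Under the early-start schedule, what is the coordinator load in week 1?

19

At early start, week 1 has: T1, T2, T3, T4, T5, T6, T7.
Demand: 2 + 2 + 4 + 2 + 2 + 4 + 3 = 19.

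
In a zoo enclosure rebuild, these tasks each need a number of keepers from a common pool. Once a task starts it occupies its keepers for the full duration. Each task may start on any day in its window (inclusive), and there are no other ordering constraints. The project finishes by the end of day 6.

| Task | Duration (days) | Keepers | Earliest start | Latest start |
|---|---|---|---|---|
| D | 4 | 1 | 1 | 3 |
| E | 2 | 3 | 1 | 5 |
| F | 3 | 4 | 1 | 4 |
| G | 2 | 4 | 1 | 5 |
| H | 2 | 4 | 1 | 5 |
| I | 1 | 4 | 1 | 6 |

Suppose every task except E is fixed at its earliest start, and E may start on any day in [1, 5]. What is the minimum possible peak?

17

E@1: d1:20  d2:16  d3:5  d4:1  d5:0  d6:0 → peak 20
E@2: d1:17  d2:16  d3:8  d4:1  d5:0  d6:0 → peak 17
E@3: d1:17  d2:13  d3:8  d4:4  d5:0  d6:0 → peak 17
E@4: d1:17  d2:13  d3:5  d4:4  d5:3  d6:0 → peak 17
E@5: d1:17  d2:13  d3:5  d4:1  d5:3  d6:3 → peak 17
Best is E@2, peak 17.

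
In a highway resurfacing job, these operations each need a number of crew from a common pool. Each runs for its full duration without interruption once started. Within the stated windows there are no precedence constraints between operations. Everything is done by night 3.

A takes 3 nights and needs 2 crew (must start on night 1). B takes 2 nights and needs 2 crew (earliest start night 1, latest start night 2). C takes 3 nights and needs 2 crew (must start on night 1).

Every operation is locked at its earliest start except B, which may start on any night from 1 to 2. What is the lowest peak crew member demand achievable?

B@1: n1:6  n2:6  n3:4 → peak 6
B@2: n1:4  n2:6  n3:6 → peak 6
Best is B@1, peak 6.

6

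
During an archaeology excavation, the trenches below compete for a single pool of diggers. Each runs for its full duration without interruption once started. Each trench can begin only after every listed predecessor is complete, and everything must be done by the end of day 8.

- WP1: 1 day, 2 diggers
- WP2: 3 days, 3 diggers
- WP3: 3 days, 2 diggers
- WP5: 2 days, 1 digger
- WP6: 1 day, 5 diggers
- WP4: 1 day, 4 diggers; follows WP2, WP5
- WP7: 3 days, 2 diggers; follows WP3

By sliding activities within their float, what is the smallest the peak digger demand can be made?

5

Early-start (WP1@1, WP2@1, WP3@1, WP5@1, WP6@1, WP4@4, WP7@4) gives peak 13: d1:13  d2:6  d3:5  d4:6  d5:2  d6:2  d7:0  d8:0.
Shift WP2→2, WP5→5, WP6→7, WP4→8.
Schedule WP1@1, WP2@2, WP3@1, WP5@5, WP6@7, WP4@8, WP7@4: d1:4  d2:5  d3:5  d4:5  d5:3  d6:3  d7:5  d8:4 — peak 5.
Total digger-days = 34 over 8 days ⇒ peak ≥ ⌈34/8⌉ = 5, so 5 is optimal.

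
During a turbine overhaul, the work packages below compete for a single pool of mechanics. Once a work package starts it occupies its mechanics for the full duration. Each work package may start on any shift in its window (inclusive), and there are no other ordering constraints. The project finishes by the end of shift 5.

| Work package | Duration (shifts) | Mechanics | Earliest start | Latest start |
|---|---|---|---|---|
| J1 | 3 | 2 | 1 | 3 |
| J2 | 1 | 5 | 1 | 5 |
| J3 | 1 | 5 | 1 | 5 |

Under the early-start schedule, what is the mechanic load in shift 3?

2

At early start, shift 3 has: J1.
Demand: 2 = 2.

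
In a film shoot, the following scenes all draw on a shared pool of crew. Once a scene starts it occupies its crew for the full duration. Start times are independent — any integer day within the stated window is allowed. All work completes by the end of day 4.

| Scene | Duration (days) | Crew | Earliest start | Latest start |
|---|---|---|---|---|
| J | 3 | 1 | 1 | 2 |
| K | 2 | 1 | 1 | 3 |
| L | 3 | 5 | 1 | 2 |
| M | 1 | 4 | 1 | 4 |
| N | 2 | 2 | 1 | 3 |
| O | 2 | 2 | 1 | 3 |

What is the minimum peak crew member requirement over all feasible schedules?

Early-start (J@1, K@1, L@1, M@1, N@1, O@1) gives peak 15: d1:15  d2:11  d3:6  d4:0.
Shift M→4, O→3.
Schedule J@1, K@1, L@1, M@4, N@1, O@3: d1:9  d2:9  d3:8  d4:6 — peak 9.

9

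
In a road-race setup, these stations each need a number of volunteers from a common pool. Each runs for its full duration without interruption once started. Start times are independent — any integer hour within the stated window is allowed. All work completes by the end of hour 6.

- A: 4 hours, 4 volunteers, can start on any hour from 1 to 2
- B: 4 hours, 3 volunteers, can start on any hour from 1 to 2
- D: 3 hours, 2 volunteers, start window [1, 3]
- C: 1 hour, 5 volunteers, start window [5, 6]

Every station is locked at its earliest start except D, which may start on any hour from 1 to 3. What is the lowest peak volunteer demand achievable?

9

D@1: h1:9  h2:9  h3:9  h4:7  h5:5  h6:0 → peak 9
D@2: h1:7  h2:9  h3:9  h4:9  h5:5  h6:0 → peak 9
D@3: h1:7  h2:7  h3:9  h4:9  h5:7  h6:0 → peak 9
Best is D@1, peak 9.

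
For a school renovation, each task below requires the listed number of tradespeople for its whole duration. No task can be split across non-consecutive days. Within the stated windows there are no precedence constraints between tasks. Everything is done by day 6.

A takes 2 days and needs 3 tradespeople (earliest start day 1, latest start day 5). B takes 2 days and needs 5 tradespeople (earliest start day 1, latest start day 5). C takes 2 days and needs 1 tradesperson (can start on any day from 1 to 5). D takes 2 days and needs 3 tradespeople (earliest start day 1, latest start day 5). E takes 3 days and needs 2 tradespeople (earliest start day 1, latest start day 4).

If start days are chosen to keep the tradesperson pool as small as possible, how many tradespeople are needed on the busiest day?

Early-start (A@1, B@1, C@1, D@1, E@1) gives peak 14: d1:14  d2:14  d3:2  d4:0  d5:0  d6:0.
Shift B→5, D→3.
Schedule A@1, B@5, C@1, D@3, E@1: d1:6  d2:6  d3:5  d4:3  d5:5  d6:5 — peak 6.

6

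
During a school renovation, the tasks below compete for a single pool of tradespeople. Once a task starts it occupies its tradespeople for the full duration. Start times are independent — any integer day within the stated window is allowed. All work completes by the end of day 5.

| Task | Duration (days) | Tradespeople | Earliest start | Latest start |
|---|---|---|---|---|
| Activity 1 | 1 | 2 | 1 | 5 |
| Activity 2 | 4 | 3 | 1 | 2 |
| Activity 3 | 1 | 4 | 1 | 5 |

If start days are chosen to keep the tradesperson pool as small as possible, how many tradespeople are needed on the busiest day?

5

Early-start (Activity 1@1, Activity 2@1, Activity 3@1) gives peak 9: d1:9  d2:3  d3:3  d4:3  d5:0.
Shift Activity 3→5.
Schedule Activity 1@1, Activity 2@1, Activity 3@5: d1:5  d2:3  d3:3  d4:3  d5:4 — peak 5.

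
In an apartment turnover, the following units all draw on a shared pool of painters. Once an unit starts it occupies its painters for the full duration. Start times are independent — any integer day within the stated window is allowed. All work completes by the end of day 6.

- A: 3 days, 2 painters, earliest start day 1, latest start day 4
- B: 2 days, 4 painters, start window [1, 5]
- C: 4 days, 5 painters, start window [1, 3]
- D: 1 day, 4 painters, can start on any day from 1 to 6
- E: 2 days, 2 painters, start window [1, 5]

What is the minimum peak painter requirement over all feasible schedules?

8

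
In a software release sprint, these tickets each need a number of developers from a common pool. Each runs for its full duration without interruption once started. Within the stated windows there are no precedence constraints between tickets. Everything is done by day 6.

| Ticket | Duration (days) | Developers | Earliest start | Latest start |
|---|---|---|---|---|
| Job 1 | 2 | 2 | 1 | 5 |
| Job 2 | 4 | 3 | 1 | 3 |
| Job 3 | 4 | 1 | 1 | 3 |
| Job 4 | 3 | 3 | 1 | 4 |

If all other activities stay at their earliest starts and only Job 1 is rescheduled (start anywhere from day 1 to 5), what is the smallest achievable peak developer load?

7

Job 1@1: d1:9  d2:9  d3:7  d4:4  d5:0  d6:0 → peak 9
Job 1@2: d1:7  d2:9  d3:9  d4:4  d5:0  d6:0 → peak 9
Job 1@3: d1:7  d2:7  d3:9  d4:6  d5:0  d6:0 → peak 9
Job 1@4: d1:7  d2:7  d3:7  d4:6  d5:2  d6:0 → peak 7
Job 1@5: d1:7  d2:7  d3:7  d4:4  d5:2  d6:2 → peak 7
Best is Job 1@4, peak 7.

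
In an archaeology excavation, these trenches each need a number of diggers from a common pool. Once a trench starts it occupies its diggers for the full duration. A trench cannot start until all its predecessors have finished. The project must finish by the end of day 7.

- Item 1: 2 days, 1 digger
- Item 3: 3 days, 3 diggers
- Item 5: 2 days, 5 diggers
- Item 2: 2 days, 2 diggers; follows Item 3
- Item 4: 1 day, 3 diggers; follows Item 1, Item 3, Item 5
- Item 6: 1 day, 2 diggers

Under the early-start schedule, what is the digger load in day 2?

9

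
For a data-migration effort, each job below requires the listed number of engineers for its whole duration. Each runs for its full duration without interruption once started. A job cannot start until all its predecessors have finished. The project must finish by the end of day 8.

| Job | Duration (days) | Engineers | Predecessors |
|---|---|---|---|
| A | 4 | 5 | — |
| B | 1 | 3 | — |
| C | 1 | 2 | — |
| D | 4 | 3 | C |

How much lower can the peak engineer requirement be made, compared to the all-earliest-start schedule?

3

Early-start peak: d1:10  d2:8  d3:8  d4:8  d5:3  d6:0  d7:0  d8:0 ⇒ 10.
Leveled (A@1, B@5, C@1, D@5): d1:7  d2:5  d3:5  d4:5  d5:6  d6:3  d7:3  d8:3 ⇒ 7.
Reduction 10 − 7 = 3.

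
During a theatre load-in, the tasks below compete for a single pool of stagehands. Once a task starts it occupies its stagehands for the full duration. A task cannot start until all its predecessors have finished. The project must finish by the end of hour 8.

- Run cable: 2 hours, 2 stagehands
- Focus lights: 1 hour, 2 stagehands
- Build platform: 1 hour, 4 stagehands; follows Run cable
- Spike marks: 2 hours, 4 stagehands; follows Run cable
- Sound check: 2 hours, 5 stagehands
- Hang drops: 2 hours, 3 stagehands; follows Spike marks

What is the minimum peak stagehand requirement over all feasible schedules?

7

Early-start (Run cable@1, Focus lights@1, Build platform@3, Spike marks@3, Sound check@1, Hang drops@5) gives peak 9: h1:9  h2:7  h3:8  h4:4  h5:3  h6:3  h7:0  h8:0.
Shift Build platform→4, Spike marks→5, Sound check→2, Hang drops→7.
Schedule Run cable@1, Focus lights@1, Build platform@4, Spike marks@5, Sound check@2, Hang drops@7: h1:4  h2:7  h3:5  h4:4  h5:4  h6:4  h7:3  h8:3 — peak 7.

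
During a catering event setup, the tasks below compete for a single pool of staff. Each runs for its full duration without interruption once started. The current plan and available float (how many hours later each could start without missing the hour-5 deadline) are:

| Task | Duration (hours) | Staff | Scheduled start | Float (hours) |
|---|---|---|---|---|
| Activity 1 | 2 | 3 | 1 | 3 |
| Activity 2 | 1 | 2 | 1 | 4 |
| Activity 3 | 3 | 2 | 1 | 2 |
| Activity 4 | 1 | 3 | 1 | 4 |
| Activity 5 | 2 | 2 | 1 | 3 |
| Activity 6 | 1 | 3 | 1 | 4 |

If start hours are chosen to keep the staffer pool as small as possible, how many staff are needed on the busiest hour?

5

Early-start (Activity 1@1, Activity 2@1, Activity 3@1, Activity 4@1, Activity 5@1, Activity 6@1) gives peak 15: h1:15  h2:7  h3:2  h4:0  h5:0.
Shift Activity 3→2, Activity 4→3, Activity 5→4, Activity 6→5.
Schedule Activity 1@1, Activity 2@1, Activity 3@2, Activity 4@3, Activity 5@4, Activity 6@5: h1:5  h2:5  h3:5  h4:4  h5:5 — peak 5.
Total staffer-hours = 24 over 5 hours ⇒ peak ≥ ⌈24/5⌉ = 5, so 5 is optimal.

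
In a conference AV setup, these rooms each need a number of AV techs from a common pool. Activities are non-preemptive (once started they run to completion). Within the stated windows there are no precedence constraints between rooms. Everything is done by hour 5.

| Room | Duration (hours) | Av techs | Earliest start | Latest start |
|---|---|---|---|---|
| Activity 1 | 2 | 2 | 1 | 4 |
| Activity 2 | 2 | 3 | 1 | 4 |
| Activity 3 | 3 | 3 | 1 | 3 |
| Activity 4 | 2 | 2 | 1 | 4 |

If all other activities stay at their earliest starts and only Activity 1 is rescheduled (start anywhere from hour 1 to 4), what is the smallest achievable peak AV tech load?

8

Activity 1@1: h1:10  h2:10  h3:3  h4:0  h5:0 → peak 10
Activity 1@2: h1:8  h2:10  h3:5  h4:0  h5:0 → peak 10
Activity 1@3: h1:8  h2:8  h3:5  h4:2  h5:0 → peak 8
Activity 1@4: h1:8  h2:8  h3:3  h4:2  h5:2 → peak 8
Best is Activity 1@3, peak 8.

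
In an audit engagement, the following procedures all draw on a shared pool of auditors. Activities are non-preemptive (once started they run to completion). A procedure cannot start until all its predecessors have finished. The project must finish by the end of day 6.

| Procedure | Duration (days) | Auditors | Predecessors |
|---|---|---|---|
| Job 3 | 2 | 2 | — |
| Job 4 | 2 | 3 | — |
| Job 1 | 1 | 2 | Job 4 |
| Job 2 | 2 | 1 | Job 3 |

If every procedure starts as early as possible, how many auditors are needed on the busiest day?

Early-start schedule: Job 3@1, Job 4@1, Job 1@3, Job 2@3.
Load per day: day 1: 5, day 2: 5, day 3: 3, day 4: 1, day 5: 0, day 6: 0.
Peak is 5.

5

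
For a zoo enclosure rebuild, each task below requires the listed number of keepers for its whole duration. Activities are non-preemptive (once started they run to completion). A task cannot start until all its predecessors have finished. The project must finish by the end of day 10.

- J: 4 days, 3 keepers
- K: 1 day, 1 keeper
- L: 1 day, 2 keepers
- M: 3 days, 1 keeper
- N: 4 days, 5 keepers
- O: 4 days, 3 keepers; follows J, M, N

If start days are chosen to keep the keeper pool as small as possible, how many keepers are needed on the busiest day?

Early-start (J@1, K@1, L@1, M@1, N@1, O@5) gives peak 12: d1:12  d2:9  d3:9  d4:8  d5:3  d6:3  d7:3  d8:3  d9:0  d10:0.
Shift N→2, O→6.
Schedule J@1, K@1, L@1, M@1, N@2, O@6: d1:7  d2:9  d3:9  d4:8  d5:5  d6:3  d7:3  d8:3  d9:3  d10:0 — peak 9.

9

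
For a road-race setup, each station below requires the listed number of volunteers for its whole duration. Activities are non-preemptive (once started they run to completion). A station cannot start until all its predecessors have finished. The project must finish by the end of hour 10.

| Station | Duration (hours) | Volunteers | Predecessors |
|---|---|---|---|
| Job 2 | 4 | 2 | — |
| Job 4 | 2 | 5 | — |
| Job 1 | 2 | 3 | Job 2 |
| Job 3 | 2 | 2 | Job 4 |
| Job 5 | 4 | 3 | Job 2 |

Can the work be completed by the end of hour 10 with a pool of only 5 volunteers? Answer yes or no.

no

The minimum achievable peak is 6; 5 < 6, so no feasible schedule stays within the cap.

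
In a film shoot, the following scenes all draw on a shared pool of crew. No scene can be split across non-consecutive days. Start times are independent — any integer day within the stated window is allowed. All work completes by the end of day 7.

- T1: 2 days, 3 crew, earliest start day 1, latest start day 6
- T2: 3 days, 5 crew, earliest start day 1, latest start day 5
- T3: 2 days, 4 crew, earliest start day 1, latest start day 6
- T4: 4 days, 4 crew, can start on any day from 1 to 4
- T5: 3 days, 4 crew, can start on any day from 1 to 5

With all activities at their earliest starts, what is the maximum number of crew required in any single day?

20

Early-start schedule: T1@1, T2@1, T3@1, T4@1, T5@1.
Load per day: day 1: 20, day 2: 20, day 3: 13, day 4: 4, day 5: 0, day 6: 0, day 7: 0.
Peak is 20.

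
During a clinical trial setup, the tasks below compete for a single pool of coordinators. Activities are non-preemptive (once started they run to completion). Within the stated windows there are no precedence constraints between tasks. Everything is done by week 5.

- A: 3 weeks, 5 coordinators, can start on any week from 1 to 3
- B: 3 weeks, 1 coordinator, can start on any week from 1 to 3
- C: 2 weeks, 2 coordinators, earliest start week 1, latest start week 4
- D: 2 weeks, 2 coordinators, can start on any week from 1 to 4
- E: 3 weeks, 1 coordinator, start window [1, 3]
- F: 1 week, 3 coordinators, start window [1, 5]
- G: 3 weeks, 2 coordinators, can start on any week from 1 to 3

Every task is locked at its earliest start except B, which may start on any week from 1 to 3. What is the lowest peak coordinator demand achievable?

B@1: w1:16  w2:13  w3:9  w4:0  w5:0 → peak 16
B@2: w1:15  w2:13  w3:9  w4:1  w5:0 → peak 15
B@3: w1:15  w2:12  w3:9  w4:1  w5:1 → peak 15
Best is B@2, peak 15.

15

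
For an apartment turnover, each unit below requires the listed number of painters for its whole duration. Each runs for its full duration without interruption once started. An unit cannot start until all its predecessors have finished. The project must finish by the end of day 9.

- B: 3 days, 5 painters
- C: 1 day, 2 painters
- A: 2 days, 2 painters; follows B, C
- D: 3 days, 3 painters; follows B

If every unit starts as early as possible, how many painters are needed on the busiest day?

7

Early-start schedule: B@1, C@1, A@4, D@4.
Load per day: day 1: 7, day 2: 5, day 3: 5, day 4: 5, day 5: 5, day 6: 3, day 7: 0, day 8: 0, day 9: 0.
Peak is 7.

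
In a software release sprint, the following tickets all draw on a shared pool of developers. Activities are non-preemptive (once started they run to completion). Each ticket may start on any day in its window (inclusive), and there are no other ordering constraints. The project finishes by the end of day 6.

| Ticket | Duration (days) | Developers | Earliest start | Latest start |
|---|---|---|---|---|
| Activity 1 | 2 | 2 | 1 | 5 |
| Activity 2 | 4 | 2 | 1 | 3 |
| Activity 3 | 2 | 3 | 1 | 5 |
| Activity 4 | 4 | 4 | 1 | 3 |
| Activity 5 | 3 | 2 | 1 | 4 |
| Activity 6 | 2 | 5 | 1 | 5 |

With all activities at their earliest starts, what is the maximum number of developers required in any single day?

Early-start schedule: Activity 1@1, Activity 2@1, Activity 3@1, Activity 4@1, Activity 5@1, Activity 6@1.
Load per day: day 1: 18, day 2: 18, day 3: 8, day 4: 6, day 5: 0, day 6: 0.
Peak is 18.

18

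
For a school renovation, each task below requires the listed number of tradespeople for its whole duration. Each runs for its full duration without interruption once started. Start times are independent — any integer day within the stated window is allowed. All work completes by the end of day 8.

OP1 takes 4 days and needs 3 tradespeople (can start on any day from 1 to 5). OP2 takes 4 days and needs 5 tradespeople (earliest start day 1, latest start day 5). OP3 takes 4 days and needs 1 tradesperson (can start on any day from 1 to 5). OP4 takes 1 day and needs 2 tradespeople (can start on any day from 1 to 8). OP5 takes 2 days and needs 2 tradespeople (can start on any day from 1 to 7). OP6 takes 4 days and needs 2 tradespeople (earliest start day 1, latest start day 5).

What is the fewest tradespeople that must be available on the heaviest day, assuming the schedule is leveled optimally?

7

Early-start (OP1@1, OP2@1, OP3@1, OP4@1, OP5@1, OP6@1) gives peak 15: d1:15  d2:13  d3:11  d4:11  d5:0  d6:0  d7:0  d8:0.
Shift OP2→5, OP5→2, OP6→4.
Schedule OP1@1, OP2@5, OP3@1, OP4@1, OP5@2, OP6@4: d1:6  d2:6  d3:6  d4:6  d5:7  d6:7  d7:7  d8:5 — peak 7.
Total tradesperson-days = 50 over 8 days ⇒ peak ≥ ⌈50/8⌉ = 7, so 7 is optimal.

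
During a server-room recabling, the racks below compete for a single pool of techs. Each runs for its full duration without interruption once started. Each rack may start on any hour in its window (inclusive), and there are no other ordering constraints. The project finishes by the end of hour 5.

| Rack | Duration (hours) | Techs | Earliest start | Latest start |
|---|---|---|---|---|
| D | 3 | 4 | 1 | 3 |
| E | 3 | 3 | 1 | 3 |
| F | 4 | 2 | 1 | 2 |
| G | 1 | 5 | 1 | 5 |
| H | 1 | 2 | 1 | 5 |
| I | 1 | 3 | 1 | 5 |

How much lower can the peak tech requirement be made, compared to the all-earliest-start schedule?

10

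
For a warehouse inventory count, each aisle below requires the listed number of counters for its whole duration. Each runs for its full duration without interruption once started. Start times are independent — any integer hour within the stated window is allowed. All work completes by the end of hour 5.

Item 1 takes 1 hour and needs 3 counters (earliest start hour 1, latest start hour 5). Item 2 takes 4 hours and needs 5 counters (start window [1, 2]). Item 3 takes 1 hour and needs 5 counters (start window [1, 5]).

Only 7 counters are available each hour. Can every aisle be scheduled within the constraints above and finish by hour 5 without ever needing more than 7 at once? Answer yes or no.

The minimum achievable peak is 8; 7 < 8, so no feasible schedule stays within the cap.

no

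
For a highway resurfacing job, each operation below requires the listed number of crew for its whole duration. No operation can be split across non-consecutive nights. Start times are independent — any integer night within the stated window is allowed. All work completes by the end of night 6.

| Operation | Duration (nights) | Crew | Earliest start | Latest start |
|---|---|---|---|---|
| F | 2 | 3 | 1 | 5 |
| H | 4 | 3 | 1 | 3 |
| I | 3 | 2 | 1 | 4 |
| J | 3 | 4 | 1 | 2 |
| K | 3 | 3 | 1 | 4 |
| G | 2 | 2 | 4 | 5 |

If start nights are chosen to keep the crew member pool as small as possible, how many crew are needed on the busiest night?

9

Early-start (F@1, H@1, I@1, J@1, K@1, G@4) gives peak 15: n1:15  n2:15  n3:12  n4:5  n5:2  n6:0.
Shift H→3, K→4.
Schedule F@1, H@3, I@1, J@1, K@4, G@4: n1:9  n2:9  n3:9  n4:8  n5:8  n6:6 — peak 9.
Total crew member-nights = 49 over 6 nights ⇒ peak ≥ ⌈49/6⌉ = 9, so 9 is optimal.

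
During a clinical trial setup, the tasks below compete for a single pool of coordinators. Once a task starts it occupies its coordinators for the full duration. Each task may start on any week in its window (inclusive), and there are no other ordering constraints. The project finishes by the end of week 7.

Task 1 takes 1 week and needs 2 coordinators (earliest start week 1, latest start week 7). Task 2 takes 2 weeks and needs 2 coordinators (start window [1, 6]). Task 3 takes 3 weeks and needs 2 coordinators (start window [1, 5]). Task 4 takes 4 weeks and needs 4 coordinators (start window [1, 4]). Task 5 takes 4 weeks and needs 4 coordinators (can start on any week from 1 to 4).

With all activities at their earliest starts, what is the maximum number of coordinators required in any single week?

14

Early-start schedule: Task 1@1, Task 2@1, Task 3@1, Task 4@1, Task 5@1.
Load per week: week 1: 14, week 2: 12, week 3: 10, week 4: 8, week 5: 0, week 6: 0, week 7: 0.
Peak is 14.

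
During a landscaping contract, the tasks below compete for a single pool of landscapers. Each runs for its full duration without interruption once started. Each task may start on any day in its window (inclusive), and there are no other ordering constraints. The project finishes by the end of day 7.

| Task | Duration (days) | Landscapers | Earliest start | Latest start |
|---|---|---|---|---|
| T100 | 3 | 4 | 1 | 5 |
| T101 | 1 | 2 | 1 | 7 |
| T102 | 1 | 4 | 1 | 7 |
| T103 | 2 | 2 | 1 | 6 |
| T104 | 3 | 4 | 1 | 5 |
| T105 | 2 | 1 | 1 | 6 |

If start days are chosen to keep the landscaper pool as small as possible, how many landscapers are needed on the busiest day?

6

Early-start (T100@1, T101@1, T102@1, T103@1, T104@1, T105@1) gives peak 17: d1:17  d2:11  d3:8  d4:0  d5:0  d6:0  d7:0.
Shift T102→4, T103→2, T104→5, T105→4.
Schedule T100@1, T101@1, T102@4, T103@2, T104@5, T105@4: d1:6  d2:6  d3:6  d4:5  d5:5  d6:4  d7:4 — peak 6.
Total landscaper-days = 36 over 7 days ⇒ peak ≥ ⌈36/7⌉ = 6, so 6 is optimal.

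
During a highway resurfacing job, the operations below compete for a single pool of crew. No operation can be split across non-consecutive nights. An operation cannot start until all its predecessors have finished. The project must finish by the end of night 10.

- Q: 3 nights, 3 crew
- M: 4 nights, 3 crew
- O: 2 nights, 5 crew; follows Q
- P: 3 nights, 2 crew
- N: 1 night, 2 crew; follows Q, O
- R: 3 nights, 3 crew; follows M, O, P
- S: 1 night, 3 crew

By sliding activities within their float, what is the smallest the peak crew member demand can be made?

7

Early-start (Q@1, M@1, O@4, P@1, N@6, R@6, S@1) gives peak 11: n1:11  n2:8  n3:8  n4:8  n5:5  n6:5  n7:3  n8:3  n9:0  n10:0.
Shift O→5, P→4, N→7, R→7, S→8.
Schedule Q@1, M@1, O@5, P@4, N@7, R@7, S@8: n1:6  n2:6  n3:6  n4:5  n5:7  n6:7  n7:5  n8:6  n9:3  n10:0 — peak 7.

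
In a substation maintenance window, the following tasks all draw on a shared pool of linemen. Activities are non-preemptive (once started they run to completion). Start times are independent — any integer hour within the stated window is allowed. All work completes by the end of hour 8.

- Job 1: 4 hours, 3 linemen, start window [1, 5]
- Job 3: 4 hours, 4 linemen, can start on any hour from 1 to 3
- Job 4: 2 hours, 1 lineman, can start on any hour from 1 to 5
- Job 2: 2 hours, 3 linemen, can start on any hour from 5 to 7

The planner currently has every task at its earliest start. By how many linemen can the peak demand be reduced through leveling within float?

2

Early-start peak: h1:8  h2:8  h3:7  h4:7  h5:3  h6:3  h7:0  h8:0 ⇒ 8.
Leveled (Job 1@5, Job 3@1, Job 4@1, Job 2@5): h1:5  h2:5  h3:4  h4:4  h5:6  h6:6  h7:3  h8:3 ⇒ 6.
Reduction 8 − 6 = 2.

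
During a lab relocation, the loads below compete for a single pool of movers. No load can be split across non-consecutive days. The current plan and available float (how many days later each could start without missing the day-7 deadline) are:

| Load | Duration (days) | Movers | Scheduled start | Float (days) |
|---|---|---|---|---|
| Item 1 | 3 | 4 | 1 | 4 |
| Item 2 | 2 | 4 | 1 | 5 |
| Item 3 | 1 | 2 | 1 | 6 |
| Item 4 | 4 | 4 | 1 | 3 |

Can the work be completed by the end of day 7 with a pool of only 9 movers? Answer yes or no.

yes

Schedule Item 1@1, Item 2@1, Item 3@3, Item 4@4: d1:8  d2:8  d3:6  d4:4  d5:4  d6:4  d7:4 — peak 8 ≤ 9.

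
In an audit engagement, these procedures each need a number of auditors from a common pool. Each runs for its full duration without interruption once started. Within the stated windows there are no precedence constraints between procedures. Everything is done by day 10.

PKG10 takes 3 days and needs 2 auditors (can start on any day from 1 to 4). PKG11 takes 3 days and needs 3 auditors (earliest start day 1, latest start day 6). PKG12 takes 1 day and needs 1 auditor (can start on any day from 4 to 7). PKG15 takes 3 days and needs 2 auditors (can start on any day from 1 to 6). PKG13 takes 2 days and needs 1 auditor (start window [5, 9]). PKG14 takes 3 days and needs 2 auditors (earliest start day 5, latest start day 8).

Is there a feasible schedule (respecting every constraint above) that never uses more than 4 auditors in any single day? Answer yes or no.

Schedule PKG10@1, PKG11@4, PKG12@4, PKG15@1, PKG13@5, PKG14@7: d1:4  d2:4  d3:4  d4:4  d5:4  d6:4  d7:2  d8:2  d9:2  d10:0 — peak 4 ≤ 4.

yes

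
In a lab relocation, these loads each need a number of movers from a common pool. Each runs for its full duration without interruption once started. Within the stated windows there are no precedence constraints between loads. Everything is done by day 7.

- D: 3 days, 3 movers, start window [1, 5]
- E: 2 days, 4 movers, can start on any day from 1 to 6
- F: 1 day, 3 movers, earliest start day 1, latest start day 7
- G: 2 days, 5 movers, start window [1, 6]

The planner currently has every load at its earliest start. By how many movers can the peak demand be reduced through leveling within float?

Early-start peak: d1:15  d2:12  d3:3  d4:0  d5:0  d6:0  d7:0 ⇒ 15.
Leveled (D@1, E@4, F@1, G@6): d1:6  d2:3  d3:3  d4:4  d5:4  d6:5  d7:5 ⇒ 6.
Reduction 15 − 6 = 9.

9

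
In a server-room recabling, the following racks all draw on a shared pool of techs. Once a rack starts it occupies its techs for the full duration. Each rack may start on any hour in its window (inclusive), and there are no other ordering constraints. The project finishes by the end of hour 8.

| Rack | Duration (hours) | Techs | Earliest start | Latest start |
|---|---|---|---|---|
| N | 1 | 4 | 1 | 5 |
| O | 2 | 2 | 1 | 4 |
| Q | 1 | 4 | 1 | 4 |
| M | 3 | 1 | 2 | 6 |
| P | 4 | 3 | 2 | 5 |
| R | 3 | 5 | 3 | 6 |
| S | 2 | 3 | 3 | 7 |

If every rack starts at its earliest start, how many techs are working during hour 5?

At early start, hour 5 has: P, R.
Demand: 3 + 5 = 8.

8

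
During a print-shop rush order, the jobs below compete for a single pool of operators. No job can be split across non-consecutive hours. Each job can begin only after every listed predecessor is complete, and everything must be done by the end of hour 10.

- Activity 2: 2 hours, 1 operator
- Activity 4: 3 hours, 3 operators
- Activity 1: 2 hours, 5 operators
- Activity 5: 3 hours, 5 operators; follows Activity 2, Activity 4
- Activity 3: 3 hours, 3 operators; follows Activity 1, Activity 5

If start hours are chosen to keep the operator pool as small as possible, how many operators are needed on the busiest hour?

Early-start (Activity 2@1, Activity 4@1, Activity 1@1, Activity 5@4, Activity 3@7) gives peak 9: h1:9  h2:9  h3:3  h4:5  h5:5  h6:5  h7:3  h8:3  h9:3  h10:0.
Shift Activity 1→3, Activity 5→5, Activity 3→8.
Schedule Activity 2@1, Activity 4@1, Activity 1@3, Activity 5@5, Activity 3@8: h1:4  h2:4  h3:8  h4:5  h5:5  h6:5  h7:5  h8:3  h9:3  h10:3 — peak 8.

8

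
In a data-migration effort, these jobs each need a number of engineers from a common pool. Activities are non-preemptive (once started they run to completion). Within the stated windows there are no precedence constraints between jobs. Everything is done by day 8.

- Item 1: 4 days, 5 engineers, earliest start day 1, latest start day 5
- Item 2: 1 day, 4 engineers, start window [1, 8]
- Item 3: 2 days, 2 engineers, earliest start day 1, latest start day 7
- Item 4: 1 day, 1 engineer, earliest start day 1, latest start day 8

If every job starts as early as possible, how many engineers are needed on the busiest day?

Early-start schedule: Item 1@1, Item 2@1, Item 3@1, Item 4@1.
Load per day: day 1: 12, day 2: 7, day 3: 5, day 4: 5, day 5: 0, day 6: 0, day 7: 0, day 8: 0.
Peak is 12.

12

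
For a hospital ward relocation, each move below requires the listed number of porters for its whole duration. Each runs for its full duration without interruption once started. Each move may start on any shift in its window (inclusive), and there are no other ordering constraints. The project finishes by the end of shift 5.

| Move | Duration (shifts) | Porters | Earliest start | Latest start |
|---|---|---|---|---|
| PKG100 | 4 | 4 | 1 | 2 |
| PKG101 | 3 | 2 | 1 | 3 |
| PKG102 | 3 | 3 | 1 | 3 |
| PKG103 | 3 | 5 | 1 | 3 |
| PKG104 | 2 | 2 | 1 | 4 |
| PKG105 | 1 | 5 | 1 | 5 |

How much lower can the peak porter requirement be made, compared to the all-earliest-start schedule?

Early-start peak: s1:21  s2:16  s3:14  s4:4  s5:0 ⇒ 21.
Leveled (PKG100@1, PKG101@1, PKG102@1, PKG103@1, PKG104@4, PKG105@4): s1:14  s2:14  s3:14  s4:11  s5:2 ⇒ 14.
Reduction 21 − 14 = 7.

7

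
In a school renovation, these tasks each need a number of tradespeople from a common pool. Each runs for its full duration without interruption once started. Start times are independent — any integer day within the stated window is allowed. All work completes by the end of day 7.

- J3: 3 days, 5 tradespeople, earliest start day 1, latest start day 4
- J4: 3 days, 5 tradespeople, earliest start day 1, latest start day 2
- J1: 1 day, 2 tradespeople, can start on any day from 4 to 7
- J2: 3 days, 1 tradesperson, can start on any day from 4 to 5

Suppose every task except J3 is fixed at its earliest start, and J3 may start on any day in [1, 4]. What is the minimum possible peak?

J3@1: d1:10  d2:10  d3:10  d4:3  d5:1  d6:1  d7:0 → peak 10
J3@2: d1:5  d2:10  d3:10  d4:8  d5:1  d6:1  d7:0 → peak 10
J3@3: d1:5  d2:5  d3:10  d4:8  d5:6  d6:1  d7:0 → peak 10
J3@4: d1:5  d2:5  d3:5  d4:8  d5:6  d6:6  d7:0 → peak 8
Best is J3@4, peak 8.

8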